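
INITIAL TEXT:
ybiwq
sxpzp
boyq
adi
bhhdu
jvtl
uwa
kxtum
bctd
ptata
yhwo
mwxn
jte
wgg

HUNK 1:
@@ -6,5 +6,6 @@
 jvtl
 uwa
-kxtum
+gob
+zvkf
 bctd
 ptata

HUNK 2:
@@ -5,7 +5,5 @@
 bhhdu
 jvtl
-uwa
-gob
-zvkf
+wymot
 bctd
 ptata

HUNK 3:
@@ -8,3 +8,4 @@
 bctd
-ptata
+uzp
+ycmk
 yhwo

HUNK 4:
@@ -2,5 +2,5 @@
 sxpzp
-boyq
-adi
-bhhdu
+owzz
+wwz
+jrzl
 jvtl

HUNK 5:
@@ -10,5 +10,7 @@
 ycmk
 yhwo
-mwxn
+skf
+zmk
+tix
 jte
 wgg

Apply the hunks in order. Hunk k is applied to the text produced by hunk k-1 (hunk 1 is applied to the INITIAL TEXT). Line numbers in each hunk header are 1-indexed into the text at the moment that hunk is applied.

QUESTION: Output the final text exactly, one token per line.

Hunk 1: at line 6 remove [kxtum] add [gob,zvkf] -> 15 lines: ybiwq sxpzp boyq adi bhhdu jvtl uwa gob zvkf bctd ptata yhwo mwxn jte wgg
Hunk 2: at line 5 remove [uwa,gob,zvkf] add [wymot] -> 13 lines: ybiwq sxpzp boyq adi bhhdu jvtl wymot bctd ptata yhwo mwxn jte wgg
Hunk 3: at line 8 remove [ptata] add [uzp,ycmk] -> 14 lines: ybiwq sxpzp boyq adi bhhdu jvtl wymot bctd uzp ycmk yhwo mwxn jte wgg
Hunk 4: at line 2 remove [boyq,adi,bhhdu] add [owzz,wwz,jrzl] -> 14 lines: ybiwq sxpzp owzz wwz jrzl jvtl wymot bctd uzp ycmk yhwo mwxn jte wgg
Hunk 5: at line 10 remove [mwxn] add [skf,zmk,tix] -> 16 lines: ybiwq sxpzp owzz wwz jrzl jvtl wymot bctd uzp ycmk yhwo skf zmk tix jte wgg

Answer: ybiwq
sxpzp
owzz
wwz
jrzl
jvtl
wymot
bctd
uzp
ycmk
yhwo
skf
zmk
tix
jte
wgg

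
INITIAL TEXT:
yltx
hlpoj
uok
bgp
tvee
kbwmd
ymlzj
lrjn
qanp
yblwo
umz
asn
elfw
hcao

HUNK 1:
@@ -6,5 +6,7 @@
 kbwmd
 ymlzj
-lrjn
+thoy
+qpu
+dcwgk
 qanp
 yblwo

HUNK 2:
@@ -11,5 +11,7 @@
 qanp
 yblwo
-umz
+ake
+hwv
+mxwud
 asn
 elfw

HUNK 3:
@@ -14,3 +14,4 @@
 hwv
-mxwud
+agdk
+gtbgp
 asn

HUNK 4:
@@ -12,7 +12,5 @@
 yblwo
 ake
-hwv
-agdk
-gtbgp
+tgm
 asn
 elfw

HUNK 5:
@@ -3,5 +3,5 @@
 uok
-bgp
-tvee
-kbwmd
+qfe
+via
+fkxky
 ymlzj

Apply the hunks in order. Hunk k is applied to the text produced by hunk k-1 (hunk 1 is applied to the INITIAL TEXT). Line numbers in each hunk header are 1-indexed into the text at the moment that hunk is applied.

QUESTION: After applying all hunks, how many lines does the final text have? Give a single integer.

Answer: 17

Derivation:
Hunk 1: at line 6 remove [lrjn] add [thoy,qpu,dcwgk] -> 16 lines: yltx hlpoj uok bgp tvee kbwmd ymlzj thoy qpu dcwgk qanp yblwo umz asn elfw hcao
Hunk 2: at line 11 remove [umz] add [ake,hwv,mxwud] -> 18 lines: yltx hlpoj uok bgp tvee kbwmd ymlzj thoy qpu dcwgk qanp yblwo ake hwv mxwud asn elfw hcao
Hunk 3: at line 14 remove [mxwud] add [agdk,gtbgp] -> 19 lines: yltx hlpoj uok bgp tvee kbwmd ymlzj thoy qpu dcwgk qanp yblwo ake hwv agdk gtbgp asn elfw hcao
Hunk 4: at line 12 remove [hwv,agdk,gtbgp] add [tgm] -> 17 lines: yltx hlpoj uok bgp tvee kbwmd ymlzj thoy qpu dcwgk qanp yblwo ake tgm asn elfw hcao
Hunk 5: at line 3 remove [bgp,tvee,kbwmd] add [qfe,via,fkxky] -> 17 lines: yltx hlpoj uok qfe via fkxky ymlzj thoy qpu dcwgk qanp yblwo ake tgm asn elfw hcao
Final line count: 17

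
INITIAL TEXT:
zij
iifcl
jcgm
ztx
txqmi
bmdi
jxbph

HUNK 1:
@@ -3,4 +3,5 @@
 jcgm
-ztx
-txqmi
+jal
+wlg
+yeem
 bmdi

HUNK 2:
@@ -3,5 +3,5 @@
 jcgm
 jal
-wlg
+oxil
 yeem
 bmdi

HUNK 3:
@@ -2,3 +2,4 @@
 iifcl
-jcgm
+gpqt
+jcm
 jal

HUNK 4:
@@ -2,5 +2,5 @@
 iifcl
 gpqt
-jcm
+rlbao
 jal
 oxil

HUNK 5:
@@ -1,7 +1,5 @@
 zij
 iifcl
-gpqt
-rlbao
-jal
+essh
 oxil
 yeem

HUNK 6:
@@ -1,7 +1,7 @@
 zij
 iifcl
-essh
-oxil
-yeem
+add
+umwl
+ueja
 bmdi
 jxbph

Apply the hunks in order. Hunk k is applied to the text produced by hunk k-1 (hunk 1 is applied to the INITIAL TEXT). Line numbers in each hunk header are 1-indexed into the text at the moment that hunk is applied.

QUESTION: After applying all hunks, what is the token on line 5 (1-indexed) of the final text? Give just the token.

Answer: ueja

Derivation:
Hunk 1: at line 3 remove [ztx,txqmi] add [jal,wlg,yeem] -> 8 lines: zij iifcl jcgm jal wlg yeem bmdi jxbph
Hunk 2: at line 3 remove [wlg] add [oxil] -> 8 lines: zij iifcl jcgm jal oxil yeem bmdi jxbph
Hunk 3: at line 2 remove [jcgm] add [gpqt,jcm] -> 9 lines: zij iifcl gpqt jcm jal oxil yeem bmdi jxbph
Hunk 4: at line 2 remove [jcm] add [rlbao] -> 9 lines: zij iifcl gpqt rlbao jal oxil yeem bmdi jxbph
Hunk 5: at line 1 remove [gpqt,rlbao,jal] add [essh] -> 7 lines: zij iifcl essh oxil yeem bmdi jxbph
Hunk 6: at line 1 remove [essh,oxil,yeem] add [add,umwl,ueja] -> 7 lines: zij iifcl add umwl ueja bmdi jxbph
Final line 5: ueja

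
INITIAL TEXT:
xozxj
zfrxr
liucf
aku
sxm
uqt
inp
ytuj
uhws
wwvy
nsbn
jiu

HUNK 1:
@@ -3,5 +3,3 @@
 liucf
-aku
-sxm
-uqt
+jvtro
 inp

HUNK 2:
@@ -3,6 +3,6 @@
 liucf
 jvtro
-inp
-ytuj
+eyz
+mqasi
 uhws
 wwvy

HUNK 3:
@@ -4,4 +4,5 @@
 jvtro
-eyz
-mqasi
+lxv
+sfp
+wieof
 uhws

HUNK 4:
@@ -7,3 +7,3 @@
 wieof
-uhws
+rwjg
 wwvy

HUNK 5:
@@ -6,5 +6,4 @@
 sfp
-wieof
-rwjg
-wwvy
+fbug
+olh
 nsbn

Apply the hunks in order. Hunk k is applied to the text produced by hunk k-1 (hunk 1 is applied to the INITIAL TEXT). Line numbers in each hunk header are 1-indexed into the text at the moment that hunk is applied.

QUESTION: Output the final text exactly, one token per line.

Hunk 1: at line 3 remove [aku,sxm,uqt] add [jvtro] -> 10 lines: xozxj zfrxr liucf jvtro inp ytuj uhws wwvy nsbn jiu
Hunk 2: at line 3 remove [inp,ytuj] add [eyz,mqasi] -> 10 lines: xozxj zfrxr liucf jvtro eyz mqasi uhws wwvy nsbn jiu
Hunk 3: at line 4 remove [eyz,mqasi] add [lxv,sfp,wieof] -> 11 lines: xozxj zfrxr liucf jvtro lxv sfp wieof uhws wwvy nsbn jiu
Hunk 4: at line 7 remove [uhws] add [rwjg] -> 11 lines: xozxj zfrxr liucf jvtro lxv sfp wieof rwjg wwvy nsbn jiu
Hunk 5: at line 6 remove [wieof,rwjg,wwvy] add [fbug,olh] -> 10 lines: xozxj zfrxr liucf jvtro lxv sfp fbug olh nsbn jiu

Answer: xozxj
zfrxr
liucf
jvtro
lxv
sfp
fbug
olh
nsbn
jiu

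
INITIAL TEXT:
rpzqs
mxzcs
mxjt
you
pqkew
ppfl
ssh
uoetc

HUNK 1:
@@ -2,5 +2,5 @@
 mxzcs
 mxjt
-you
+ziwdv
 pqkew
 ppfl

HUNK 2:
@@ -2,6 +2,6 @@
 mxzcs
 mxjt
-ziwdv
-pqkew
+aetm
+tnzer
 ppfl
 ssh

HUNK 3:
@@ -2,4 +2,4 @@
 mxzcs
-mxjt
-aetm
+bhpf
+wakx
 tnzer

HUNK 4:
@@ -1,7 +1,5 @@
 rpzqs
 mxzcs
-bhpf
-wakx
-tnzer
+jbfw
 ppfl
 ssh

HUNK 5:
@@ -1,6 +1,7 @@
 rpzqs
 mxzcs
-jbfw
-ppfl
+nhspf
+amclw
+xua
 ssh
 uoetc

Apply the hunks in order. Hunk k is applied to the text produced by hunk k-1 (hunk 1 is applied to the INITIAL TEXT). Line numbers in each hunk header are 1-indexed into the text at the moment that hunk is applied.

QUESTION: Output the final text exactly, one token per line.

Hunk 1: at line 2 remove [you] add [ziwdv] -> 8 lines: rpzqs mxzcs mxjt ziwdv pqkew ppfl ssh uoetc
Hunk 2: at line 2 remove [ziwdv,pqkew] add [aetm,tnzer] -> 8 lines: rpzqs mxzcs mxjt aetm tnzer ppfl ssh uoetc
Hunk 3: at line 2 remove [mxjt,aetm] add [bhpf,wakx] -> 8 lines: rpzqs mxzcs bhpf wakx tnzer ppfl ssh uoetc
Hunk 4: at line 1 remove [bhpf,wakx,tnzer] add [jbfw] -> 6 lines: rpzqs mxzcs jbfw ppfl ssh uoetc
Hunk 5: at line 1 remove [jbfw,ppfl] add [nhspf,amclw,xua] -> 7 lines: rpzqs mxzcs nhspf amclw xua ssh uoetc

Answer: rpzqs
mxzcs
nhspf
amclw
xua
ssh
uoetc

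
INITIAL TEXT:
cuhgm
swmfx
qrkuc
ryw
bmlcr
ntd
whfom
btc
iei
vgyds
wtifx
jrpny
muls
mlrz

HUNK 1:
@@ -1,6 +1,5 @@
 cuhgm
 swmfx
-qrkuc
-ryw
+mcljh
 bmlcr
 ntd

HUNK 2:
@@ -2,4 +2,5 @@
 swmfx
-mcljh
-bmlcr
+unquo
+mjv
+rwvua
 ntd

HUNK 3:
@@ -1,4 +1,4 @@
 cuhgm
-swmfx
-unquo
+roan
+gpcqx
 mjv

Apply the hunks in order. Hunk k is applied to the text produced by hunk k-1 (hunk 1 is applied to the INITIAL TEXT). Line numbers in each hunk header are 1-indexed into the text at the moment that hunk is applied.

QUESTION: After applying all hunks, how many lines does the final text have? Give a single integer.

Hunk 1: at line 1 remove [qrkuc,ryw] add [mcljh] -> 13 lines: cuhgm swmfx mcljh bmlcr ntd whfom btc iei vgyds wtifx jrpny muls mlrz
Hunk 2: at line 2 remove [mcljh,bmlcr] add [unquo,mjv,rwvua] -> 14 lines: cuhgm swmfx unquo mjv rwvua ntd whfom btc iei vgyds wtifx jrpny muls mlrz
Hunk 3: at line 1 remove [swmfx,unquo] add [roan,gpcqx] -> 14 lines: cuhgm roan gpcqx mjv rwvua ntd whfom btc iei vgyds wtifx jrpny muls mlrz
Final line count: 14

Answer: 14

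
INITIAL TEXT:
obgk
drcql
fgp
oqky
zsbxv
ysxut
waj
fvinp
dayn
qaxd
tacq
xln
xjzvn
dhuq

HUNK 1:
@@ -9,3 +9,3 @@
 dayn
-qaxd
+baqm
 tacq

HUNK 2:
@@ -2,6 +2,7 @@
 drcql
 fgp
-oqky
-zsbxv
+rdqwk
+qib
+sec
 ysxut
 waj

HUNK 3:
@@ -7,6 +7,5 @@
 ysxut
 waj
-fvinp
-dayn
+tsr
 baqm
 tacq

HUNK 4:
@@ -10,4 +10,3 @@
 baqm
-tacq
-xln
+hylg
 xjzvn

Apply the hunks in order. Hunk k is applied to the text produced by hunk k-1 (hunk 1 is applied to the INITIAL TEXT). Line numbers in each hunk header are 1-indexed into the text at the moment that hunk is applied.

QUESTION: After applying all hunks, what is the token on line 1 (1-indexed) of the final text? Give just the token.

Hunk 1: at line 9 remove [qaxd] add [baqm] -> 14 lines: obgk drcql fgp oqky zsbxv ysxut waj fvinp dayn baqm tacq xln xjzvn dhuq
Hunk 2: at line 2 remove [oqky,zsbxv] add [rdqwk,qib,sec] -> 15 lines: obgk drcql fgp rdqwk qib sec ysxut waj fvinp dayn baqm tacq xln xjzvn dhuq
Hunk 3: at line 7 remove [fvinp,dayn] add [tsr] -> 14 lines: obgk drcql fgp rdqwk qib sec ysxut waj tsr baqm tacq xln xjzvn dhuq
Hunk 4: at line 10 remove [tacq,xln] add [hylg] -> 13 lines: obgk drcql fgp rdqwk qib sec ysxut waj tsr baqm hylg xjzvn dhuq
Final line 1: obgk

Answer: obgk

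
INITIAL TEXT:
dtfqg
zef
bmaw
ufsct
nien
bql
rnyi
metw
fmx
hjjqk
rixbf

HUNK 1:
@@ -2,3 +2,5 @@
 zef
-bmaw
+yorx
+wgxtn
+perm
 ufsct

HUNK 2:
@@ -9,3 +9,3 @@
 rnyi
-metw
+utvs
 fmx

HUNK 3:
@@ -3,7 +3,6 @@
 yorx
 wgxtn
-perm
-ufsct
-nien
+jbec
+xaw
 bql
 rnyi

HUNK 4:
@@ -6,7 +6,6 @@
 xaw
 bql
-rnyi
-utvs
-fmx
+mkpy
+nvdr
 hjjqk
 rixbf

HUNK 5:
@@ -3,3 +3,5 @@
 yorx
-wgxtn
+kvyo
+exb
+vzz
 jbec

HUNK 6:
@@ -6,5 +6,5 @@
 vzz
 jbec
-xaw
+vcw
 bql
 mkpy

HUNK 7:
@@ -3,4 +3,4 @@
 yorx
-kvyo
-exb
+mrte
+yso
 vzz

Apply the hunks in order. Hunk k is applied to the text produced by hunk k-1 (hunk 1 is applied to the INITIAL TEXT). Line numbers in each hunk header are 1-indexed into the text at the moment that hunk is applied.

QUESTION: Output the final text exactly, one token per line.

Answer: dtfqg
zef
yorx
mrte
yso
vzz
jbec
vcw
bql
mkpy
nvdr
hjjqk
rixbf

Derivation:
Hunk 1: at line 2 remove [bmaw] add [yorx,wgxtn,perm] -> 13 lines: dtfqg zef yorx wgxtn perm ufsct nien bql rnyi metw fmx hjjqk rixbf
Hunk 2: at line 9 remove [metw] add [utvs] -> 13 lines: dtfqg zef yorx wgxtn perm ufsct nien bql rnyi utvs fmx hjjqk rixbf
Hunk 3: at line 3 remove [perm,ufsct,nien] add [jbec,xaw] -> 12 lines: dtfqg zef yorx wgxtn jbec xaw bql rnyi utvs fmx hjjqk rixbf
Hunk 4: at line 6 remove [rnyi,utvs,fmx] add [mkpy,nvdr] -> 11 lines: dtfqg zef yorx wgxtn jbec xaw bql mkpy nvdr hjjqk rixbf
Hunk 5: at line 3 remove [wgxtn] add [kvyo,exb,vzz] -> 13 lines: dtfqg zef yorx kvyo exb vzz jbec xaw bql mkpy nvdr hjjqk rixbf
Hunk 6: at line 6 remove [xaw] add [vcw] -> 13 lines: dtfqg zef yorx kvyo exb vzz jbec vcw bql mkpy nvdr hjjqk rixbf
Hunk 7: at line 3 remove [kvyo,exb] add [mrte,yso] -> 13 lines: dtfqg zef yorx mrte yso vzz jbec vcw bql mkpy nvdr hjjqk rixbf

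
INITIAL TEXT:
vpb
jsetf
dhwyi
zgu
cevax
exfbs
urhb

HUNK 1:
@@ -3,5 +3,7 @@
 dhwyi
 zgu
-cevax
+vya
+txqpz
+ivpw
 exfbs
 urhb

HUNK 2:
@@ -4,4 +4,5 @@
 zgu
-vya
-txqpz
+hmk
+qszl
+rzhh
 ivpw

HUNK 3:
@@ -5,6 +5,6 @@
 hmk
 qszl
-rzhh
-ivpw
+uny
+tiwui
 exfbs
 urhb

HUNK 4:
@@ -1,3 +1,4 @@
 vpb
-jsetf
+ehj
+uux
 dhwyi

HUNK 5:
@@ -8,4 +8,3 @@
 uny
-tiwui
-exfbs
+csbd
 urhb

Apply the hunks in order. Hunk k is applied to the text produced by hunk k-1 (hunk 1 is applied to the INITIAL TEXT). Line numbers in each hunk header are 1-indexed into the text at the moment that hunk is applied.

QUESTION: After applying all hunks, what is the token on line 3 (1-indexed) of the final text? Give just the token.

Answer: uux

Derivation:
Hunk 1: at line 3 remove [cevax] add [vya,txqpz,ivpw] -> 9 lines: vpb jsetf dhwyi zgu vya txqpz ivpw exfbs urhb
Hunk 2: at line 4 remove [vya,txqpz] add [hmk,qszl,rzhh] -> 10 lines: vpb jsetf dhwyi zgu hmk qszl rzhh ivpw exfbs urhb
Hunk 3: at line 5 remove [rzhh,ivpw] add [uny,tiwui] -> 10 lines: vpb jsetf dhwyi zgu hmk qszl uny tiwui exfbs urhb
Hunk 4: at line 1 remove [jsetf] add [ehj,uux] -> 11 lines: vpb ehj uux dhwyi zgu hmk qszl uny tiwui exfbs urhb
Hunk 5: at line 8 remove [tiwui,exfbs] add [csbd] -> 10 lines: vpb ehj uux dhwyi zgu hmk qszl uny csbd urhb
Final line 3: uux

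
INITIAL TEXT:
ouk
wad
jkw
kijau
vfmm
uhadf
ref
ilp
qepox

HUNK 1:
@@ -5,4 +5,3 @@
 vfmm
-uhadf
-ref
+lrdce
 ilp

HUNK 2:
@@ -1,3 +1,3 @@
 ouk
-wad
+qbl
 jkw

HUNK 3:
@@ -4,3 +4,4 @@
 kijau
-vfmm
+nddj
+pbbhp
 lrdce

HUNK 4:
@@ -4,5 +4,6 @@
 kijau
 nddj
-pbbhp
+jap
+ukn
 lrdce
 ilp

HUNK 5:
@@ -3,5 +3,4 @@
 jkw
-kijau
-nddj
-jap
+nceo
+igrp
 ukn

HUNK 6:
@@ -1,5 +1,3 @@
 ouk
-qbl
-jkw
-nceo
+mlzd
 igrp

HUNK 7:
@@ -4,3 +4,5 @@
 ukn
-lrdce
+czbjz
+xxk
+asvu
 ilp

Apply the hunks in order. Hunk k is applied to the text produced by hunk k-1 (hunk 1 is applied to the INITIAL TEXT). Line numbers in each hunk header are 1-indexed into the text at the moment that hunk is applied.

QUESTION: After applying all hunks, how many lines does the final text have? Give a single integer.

Answer: 9

Derivation:
Hunk 1: at line 5 remove [uhadf,ref] add [lrdce] -> 8 lines: ouk wad jkw kijau vfmm lrdce ilp qepox
Hunk 2: at line 1 remove [wad] add [qbl] -> 8 lines: ouk qbl jkw kijau vfmm lrdce ilp qepox
Hunk 3: at line 4 remove [vfmm] add [nddj,pbbhp] -> 9 lines: ouk qbl jkw kijau nddj pbbhp lrdce ilp qepox
Hunk 4: at line 4 remove [pbbhp] add [jap,ukn] -> 10 lines: ouk qbl jkw kijau nddj jap ukn lrdce ilp qepox
Hunk 5: at line 3 remove [kijau,nddj,jap] add [nceo,igrp] -> 9 lines: ouk qbl jkw nceo igrp ukn lrdce ilp qepox
Hunk 6: at line 1 remove [qbl,jkw,nceo] add [mlzd] -> 7 lines: ouk mlzd igrp ukn lrdce ilp qepox
Hunk 7: at line 4 remove [lrdce] add [czbjz,xxk,asvu] -> 9 lines: ouk mlzd igrp ukn czbjz xxk asvu ilp qepox
Final line count: 9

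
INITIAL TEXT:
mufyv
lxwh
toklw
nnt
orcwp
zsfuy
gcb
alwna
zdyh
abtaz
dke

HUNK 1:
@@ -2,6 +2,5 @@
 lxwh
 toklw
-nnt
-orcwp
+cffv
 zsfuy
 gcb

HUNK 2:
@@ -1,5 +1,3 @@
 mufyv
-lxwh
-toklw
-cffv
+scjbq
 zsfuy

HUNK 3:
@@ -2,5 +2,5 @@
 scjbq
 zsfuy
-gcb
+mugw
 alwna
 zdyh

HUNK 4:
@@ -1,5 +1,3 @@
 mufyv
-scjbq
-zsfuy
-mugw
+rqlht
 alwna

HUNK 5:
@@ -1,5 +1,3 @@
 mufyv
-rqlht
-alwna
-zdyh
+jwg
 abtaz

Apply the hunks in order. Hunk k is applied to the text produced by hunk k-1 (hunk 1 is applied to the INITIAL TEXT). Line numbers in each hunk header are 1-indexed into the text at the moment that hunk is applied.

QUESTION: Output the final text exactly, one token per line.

Answer: mufyv
jwg
abtaz
dke

Derivation:
Hunk 1: at line 2 remove [nnt,orcwp] add [cffv] -> 10 lines: mufyv lxwh toklw cffv zsfuy gcb alwna zdyh abtaz dke
Hunk 2: at line 1 remove [lxwh,toklw,cffv] add [scjbq] -> 8 lines: mufyv scjbq zsfuy gcb alwna zdyh abtaz dke
Hunk 3: at line 2 remove [gcb] add [mugw] -> 8 lines: mufyv scjbq zsfuy mugw alwna zdyh abtaz dke
Hunk 4: at line 1 remove [scjbq,zsfuy,mugw] add [rqlht] -> 6 lines: mufyv rqlht alwna zdyh abtaz dke
Hunk 5: at line 1 remove [rqlht,alwna,zdyh] add [jwg] -> 4 lines: mufyv jwg abtaz dke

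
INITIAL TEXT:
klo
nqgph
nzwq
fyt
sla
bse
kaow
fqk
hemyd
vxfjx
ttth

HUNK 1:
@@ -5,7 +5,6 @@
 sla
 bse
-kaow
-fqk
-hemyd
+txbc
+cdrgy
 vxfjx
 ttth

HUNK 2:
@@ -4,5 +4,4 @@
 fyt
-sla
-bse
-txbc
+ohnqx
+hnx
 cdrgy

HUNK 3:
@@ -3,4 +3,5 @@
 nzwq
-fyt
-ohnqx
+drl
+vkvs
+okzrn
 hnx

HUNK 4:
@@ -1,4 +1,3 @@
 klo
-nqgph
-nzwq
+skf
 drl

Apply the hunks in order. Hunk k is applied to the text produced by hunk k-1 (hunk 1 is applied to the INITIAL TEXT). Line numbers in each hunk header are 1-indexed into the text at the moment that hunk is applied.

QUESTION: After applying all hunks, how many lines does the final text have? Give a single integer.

Hunk 1: at line 5 remove [kaow,fqk,hemyd] add [txbc,cdrgy] -> 10 lines: klo nqgph nzwq fyt sla bse txbc cdrgy vxfjx ttth
Hunk 2: at line 4 remove [sla,bse,txbc] add [ohnqx,hnx] -> 9 lines: klo nqgph nzwq fyt ohnqx hnx cdrgy vxfjx ttth
Hunk 3: at line 3 remove [fyt,ohnqx] add [drl,vkvs,okzrn] -> 10 lines: klo nqgph nzwq drl vkvs okzrn hnx cdrgy vxfjx ttth
Hunk 4: at line 1 remove [nqgph,nzwq] add [skf] -> 9 lines: klo skf drl vkvs okzrn hnx cdrgy vxfjx ttth
Final line count: 9

Answer: 9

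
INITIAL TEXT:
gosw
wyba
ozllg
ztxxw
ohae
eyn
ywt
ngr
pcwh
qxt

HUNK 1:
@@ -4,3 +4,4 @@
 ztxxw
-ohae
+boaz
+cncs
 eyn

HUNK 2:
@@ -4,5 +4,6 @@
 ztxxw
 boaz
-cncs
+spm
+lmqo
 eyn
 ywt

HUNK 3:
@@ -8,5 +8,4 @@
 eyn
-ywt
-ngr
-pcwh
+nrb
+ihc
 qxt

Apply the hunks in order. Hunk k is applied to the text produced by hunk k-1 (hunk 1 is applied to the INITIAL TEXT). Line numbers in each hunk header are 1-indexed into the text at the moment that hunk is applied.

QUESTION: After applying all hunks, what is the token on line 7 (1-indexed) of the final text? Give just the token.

Hunk 1: at line 4 remove [ohae] add [boaz,cncs] -> 11 lines: gosw wyba ozllg ztxxw boaz cncs eyn ywt ngr pcwh qxt
Hunk 2: at line 4 remove [cncs] add [spm,lmqo] -> 12 lines: gosw wyba ozllg ztxxw boaz spm lmqo eyn ywt ngr pcwh qxt
Hunk 3: at line 8 remove [ywt,ngr,pcwh] add [nrb,ihc] -> 11 lines: gosw wyba ozllg ztxxw boaz spm lmqo eyn nrb ihc qxt
Final line 7: lmqo

Answer: lmqo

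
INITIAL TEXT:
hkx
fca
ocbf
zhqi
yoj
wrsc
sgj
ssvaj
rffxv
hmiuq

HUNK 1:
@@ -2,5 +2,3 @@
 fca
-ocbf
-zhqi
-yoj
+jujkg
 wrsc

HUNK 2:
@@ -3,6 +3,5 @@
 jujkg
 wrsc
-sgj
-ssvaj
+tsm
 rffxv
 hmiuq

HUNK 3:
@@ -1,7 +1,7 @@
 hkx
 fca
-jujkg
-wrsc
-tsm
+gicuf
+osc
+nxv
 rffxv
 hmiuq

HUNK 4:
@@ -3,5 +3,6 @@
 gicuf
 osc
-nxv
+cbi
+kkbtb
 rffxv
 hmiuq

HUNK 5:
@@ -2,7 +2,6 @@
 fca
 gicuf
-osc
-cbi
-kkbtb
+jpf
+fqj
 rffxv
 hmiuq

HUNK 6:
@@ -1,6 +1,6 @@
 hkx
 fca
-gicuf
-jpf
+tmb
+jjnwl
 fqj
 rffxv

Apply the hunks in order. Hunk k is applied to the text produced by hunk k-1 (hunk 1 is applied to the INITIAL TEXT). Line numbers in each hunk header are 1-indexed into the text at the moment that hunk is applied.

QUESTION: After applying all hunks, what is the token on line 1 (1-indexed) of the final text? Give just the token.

Answer: hkx

Derivation:
Hunk 1: at line 2 remove [ocbf,zhqi,yoj] add [jujkg] -> 8 lines: hkx fca jujkg wrsc sgj ssvaj rffxv hmiuq
Hunk 2: at line 3 remove [sgj,ssvaj] add [tsm] -> 7 lines: hkx fca jujkg wrsc tsm rffxv hmiuq
Hunk 3: at line 1 remove [jujkg,wrsc,tsm] add [gicuf,osc,nxv] -> 7 lines: hkx fca gicuf osc nxv rffxv hmiuq
Hunk 4: at line 3 remove [nxv] add [cbi,kkbtb] -> 8 lines: hkx fca gicuf osc cbi kkbtb rffxv hmiuq
Hunk 5: at line 2 remove [osc,cbi,kkbtb] add [jpf,fqj] -> 7 lines: hkx fca gicuf jpf fqj rffxv hmiuq
Hunk 6: at line 1 remove [gicuf,jpf] add [tmb,jjnwl] -> 7 lines: hkx fca tmb jjnwl fqj rffxv hmiuq
Final line 1: hkx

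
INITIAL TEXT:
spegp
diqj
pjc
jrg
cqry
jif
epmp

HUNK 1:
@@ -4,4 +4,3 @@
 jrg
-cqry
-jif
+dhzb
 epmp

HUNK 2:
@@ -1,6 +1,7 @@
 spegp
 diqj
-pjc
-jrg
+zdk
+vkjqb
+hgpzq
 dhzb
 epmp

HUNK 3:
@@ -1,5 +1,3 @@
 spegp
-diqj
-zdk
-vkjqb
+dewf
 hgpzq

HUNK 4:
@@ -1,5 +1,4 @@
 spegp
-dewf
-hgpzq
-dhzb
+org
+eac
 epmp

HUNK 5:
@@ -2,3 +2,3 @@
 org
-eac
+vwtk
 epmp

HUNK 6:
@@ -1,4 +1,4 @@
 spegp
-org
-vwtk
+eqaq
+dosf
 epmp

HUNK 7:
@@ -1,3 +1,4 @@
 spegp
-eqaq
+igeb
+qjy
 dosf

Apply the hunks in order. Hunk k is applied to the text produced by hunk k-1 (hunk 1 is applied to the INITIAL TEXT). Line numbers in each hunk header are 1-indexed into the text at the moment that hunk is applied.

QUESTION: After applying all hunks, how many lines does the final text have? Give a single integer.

Answer: 5

Derivation:
Hunk 1: at line 4 remove [cqry,jif] add [dhzb] -> 6 lines: spegp diqj pjc jrg dhzb epmp
Hunk 2: at line 1 remove [pjc,jrg] add [zdk,vkjqb,hgpzq] -> 7 lines: spegp diqj zdk vkjqb hgpzq dhzb epmp
Hunk 3: at line 1 remove [diqj,zdk,vkjqb] add [dewf] -> 5 lines: spegp dewf hgpzq dhzb epmp
Hunk 4: at line 1 remove [dewf,hgpzq,dhzb] add [org,eac] -> 4 lines: spegp org eac epmp
Hunk 5: at line 2 remove [eac] add [vwtk] -> 4 lines: spegp org vwtk epmp
Hunk 6: at line 1 remove [org,vwtk] add [eqaq,dosf] -> 4 lines: spegp eqaq dosf epmp
Hunk 7: at line 1 remove [eqaq] add [igeb,qjy] -> 5 lines: spegp igeb qjy dosf epmp
Final line count: 5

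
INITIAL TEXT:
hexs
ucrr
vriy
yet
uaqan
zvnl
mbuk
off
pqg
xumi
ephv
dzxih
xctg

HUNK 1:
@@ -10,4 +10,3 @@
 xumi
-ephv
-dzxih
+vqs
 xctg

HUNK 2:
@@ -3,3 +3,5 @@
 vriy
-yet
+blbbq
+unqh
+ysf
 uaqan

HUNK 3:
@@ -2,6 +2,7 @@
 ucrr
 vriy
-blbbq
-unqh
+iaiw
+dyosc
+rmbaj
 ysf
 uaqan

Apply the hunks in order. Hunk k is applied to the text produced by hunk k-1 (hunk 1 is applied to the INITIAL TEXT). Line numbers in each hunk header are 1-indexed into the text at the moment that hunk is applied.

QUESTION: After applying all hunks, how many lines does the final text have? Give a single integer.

Answer: 15

Derivation:
Hunk 1: at line 10 remove [ephv,dzxih] add [vqs] -> 12 lines: hexs ucrr vriy yet uaqan zvnl mbuk off pqg xumi vqs xctg
Hunk 2: at line 3 remove [yet] add [blbbq,unqh,ysf] -> 14 lines: hexs ucrr vriy blbbq unqh ysf uaqan zvnl mbuk off pqg xumi vqs xctg
Hunk 3: at line 2 remove [blbbq,unqh] add [iaiw,dyosc,rmbaj] -> 15 lines: hexs ucrr vriy iaiw dyosc rmbaj ysf uaqan zvnl mbuk off pqg xumi vqs xctg
Final line count: 15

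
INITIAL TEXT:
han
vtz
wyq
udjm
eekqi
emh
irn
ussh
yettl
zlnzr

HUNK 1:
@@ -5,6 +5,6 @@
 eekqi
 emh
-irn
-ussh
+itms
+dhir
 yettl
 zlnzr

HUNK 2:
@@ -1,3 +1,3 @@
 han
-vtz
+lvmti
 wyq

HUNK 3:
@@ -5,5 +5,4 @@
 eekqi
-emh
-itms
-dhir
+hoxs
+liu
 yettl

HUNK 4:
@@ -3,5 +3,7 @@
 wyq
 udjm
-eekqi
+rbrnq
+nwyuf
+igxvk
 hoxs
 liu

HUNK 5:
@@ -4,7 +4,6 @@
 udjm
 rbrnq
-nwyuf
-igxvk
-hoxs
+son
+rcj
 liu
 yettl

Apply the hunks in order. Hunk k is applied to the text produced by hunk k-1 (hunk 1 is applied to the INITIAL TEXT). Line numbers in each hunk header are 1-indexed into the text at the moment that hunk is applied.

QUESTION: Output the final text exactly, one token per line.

Hunk 1: at line 5 remove [irn,ussh] add [itms,dhir] -> 10 lines: han vtz wyq udjm eekqi emh itms dhir yettl zlnzr
Hunk 2: at line 1 remove [vtz] add [lvmti] -> 10 lines: han lvmti wyq udjm eekqi emh itms dhir yettl zlnzr
Hunk 3: at line 5 remove [emh,itms,dhir] add [hoxs,liu] -> 9 lines: han lvmti wyq udjm eekqi hoxs liu yettl zlnzr
Hunk 4: at line 3 remove [eekqi] add [rbrnq,nwyuf,igxvk] -> 11 lines: han lvmti wyq udjm rbrnq nwyuf igxvk hoxs liu yettl zlnzr
Hunk 5: at line 4 remove [nwyuf,igxvk,hoxs] add [son,rcj] -> 10 lines: han lvmti wyq udjm rbrnq son rcj liu yettl zlnzr

Answer: han
lvmti
wyq
udjm
rbrnq
son
rcj
liu
yettl
zlnzr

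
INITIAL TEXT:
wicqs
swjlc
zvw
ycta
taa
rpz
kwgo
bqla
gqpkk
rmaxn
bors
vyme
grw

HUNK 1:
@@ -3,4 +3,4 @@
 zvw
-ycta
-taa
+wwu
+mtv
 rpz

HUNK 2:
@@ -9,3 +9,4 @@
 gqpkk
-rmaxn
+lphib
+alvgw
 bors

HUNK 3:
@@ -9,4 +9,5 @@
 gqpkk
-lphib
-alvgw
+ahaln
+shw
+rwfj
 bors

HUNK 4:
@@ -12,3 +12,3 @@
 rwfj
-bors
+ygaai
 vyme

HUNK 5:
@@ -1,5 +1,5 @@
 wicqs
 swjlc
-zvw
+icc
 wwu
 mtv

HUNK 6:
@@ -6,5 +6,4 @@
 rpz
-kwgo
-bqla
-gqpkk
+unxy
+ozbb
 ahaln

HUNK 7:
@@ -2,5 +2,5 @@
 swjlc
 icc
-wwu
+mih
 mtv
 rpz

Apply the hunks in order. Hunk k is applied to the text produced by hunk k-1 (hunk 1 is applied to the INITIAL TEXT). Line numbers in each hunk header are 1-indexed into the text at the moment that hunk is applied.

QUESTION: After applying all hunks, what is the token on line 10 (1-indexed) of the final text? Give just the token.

Hunk 1: at line 3 remove [ycta,taa] add [wwu,mtv] -> 13 lines: wicqs swjlc zvw wwu mtv rpz kwgo bqla gqpkk rmaxn bors vyme grw
Hunk 2: at line 9 remove [rmaxn] add [lphib,alvgw] -> 14 lines: wicqs swjlc zvw wwu mtv rpz kwgo bqla gqpkk lphib alvgw bors vyme grw
Hunk 3: at line 9 remove [lphib,alvgw] add [ahaln,shw,rwfj] -> 15 lines: wicqs swjlc zvw wwu mtv rpz kwgo bqla gqpkk ahaln shw rwfj bors vyme grw
Hunk 4: at line 12 remove [bors] add [ygaai] -> 15 lines: wicqs swjlc zvw wwu mtv rpz kwgo bqla gqpkk ahaln shw rwfj ygaai vyme grw
Hunk 5: at line 1 remove [zvw] add [icc] -> 15 lines: wicqs swjlc icc wwu mtv rpz kwgo bqla gqpkk ahaln shw rwfj ygaai vyme grw
Hunk 6: at line 6 remove [kwgo,bqla,gqpkk] add [unxy,ozbb] -> 14 lines: wicqs swjlc icc wwu mtv rpz unxy ozbb ahaln shw rwfj ygaai vyme grw
Hunk 7: at line 2 remove [wwu] add [mih] -> 14 lines: wicqs swjlc icc mih mtv rpz unxy ozbb ahaln shw rwfj ygaai vyme grw
Final line 10: shw

Answer: shw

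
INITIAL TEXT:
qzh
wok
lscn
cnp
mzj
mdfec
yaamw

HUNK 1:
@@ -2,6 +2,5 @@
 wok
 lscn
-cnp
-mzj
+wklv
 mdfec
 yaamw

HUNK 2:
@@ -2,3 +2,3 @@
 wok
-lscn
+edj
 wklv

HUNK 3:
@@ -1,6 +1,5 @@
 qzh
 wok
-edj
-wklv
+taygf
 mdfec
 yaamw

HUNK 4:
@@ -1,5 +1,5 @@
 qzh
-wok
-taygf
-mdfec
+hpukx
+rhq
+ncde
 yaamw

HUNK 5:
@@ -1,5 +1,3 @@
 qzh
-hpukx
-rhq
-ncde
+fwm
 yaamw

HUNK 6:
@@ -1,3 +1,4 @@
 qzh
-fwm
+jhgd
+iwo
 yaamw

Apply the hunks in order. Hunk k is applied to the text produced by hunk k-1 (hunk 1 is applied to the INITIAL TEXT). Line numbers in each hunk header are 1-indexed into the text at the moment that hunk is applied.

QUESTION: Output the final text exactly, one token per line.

Answer: qzh
jhgd
iwo
yaamw

Derivation:
Hunk 1: at line 2 remove [cnp,mzj] add [wklv] -> 6 lines: qzh wok lscn wklv mdfec yaamw
Hunk 2: at line 2 remove [lscn] add [edj] -> 6 lines: qzh wok edj wklv mdfec yaamw
Hunk 3: at line 1 remove [edj,wklv] add [taygf] -> 5 lines: qzh wok taygf mdfec yaamw
Hunk 4: at line 1 remove [wok,taygf,mdfec] add [hpukx,rhq,ncde] -> 5 lines: qzh hpukx rhq ncde yaamw
Hunk 5: at line 1 remove [hpukx,rhq,ncde] add [fwm] -> 3 lines: qzh fwm yaamw
Hunk 6: at line 1 remove [fwm] add [jhgd,iwo] -> 4 lines: qzh jhgd iwo yaamw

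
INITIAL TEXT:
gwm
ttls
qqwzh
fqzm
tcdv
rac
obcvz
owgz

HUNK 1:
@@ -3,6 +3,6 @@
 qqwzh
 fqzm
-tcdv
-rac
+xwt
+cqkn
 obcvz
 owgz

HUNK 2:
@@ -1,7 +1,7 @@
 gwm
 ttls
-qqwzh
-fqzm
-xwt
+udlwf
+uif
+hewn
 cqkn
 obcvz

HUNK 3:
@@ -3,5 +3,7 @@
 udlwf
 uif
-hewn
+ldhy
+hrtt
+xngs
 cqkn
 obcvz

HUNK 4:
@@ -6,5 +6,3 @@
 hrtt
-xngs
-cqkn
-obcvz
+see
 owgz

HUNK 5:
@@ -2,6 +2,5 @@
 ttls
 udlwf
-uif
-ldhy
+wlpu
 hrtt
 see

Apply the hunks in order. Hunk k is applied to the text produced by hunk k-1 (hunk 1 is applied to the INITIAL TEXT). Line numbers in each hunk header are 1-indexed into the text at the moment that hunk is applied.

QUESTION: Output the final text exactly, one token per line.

Answer: gwm
ttls
udlwf
wlpu
hrtt
see
owgz

Derivation:
Hunk 1: at line 3 remove [tcdv,rac] add [xwt,cqkn] -> 8 lines: gwm ttls qqwzh fqzm xwt cqkn obcvz owgz
Hunk 2: at line 1 remove [qqwzh,fqzm,xwt] add [udlwf,uif,hewn] -> 8 lines: gwm ttls udlwf uif hewn cqkn obcvz owgz
Hunk 3: at line 3 remove [hewn] add [ldhy,hrtt,xngs] -> 10 lines: gwm ttls udlwf uif ldhy hrtt xngs cqkn obcvz owgz
Hunk 4: at line 6 remove [xngs,cqkn,obcvz] add [see] -> 8 lines: gwm ttls udlwf uif ldhy hrtt see owgz
Hunk 5: at line 2 remove [uif,ldhy] add [wlpu] -> 7 lines: gwm ttls udlwf wlpu hrtt see owgz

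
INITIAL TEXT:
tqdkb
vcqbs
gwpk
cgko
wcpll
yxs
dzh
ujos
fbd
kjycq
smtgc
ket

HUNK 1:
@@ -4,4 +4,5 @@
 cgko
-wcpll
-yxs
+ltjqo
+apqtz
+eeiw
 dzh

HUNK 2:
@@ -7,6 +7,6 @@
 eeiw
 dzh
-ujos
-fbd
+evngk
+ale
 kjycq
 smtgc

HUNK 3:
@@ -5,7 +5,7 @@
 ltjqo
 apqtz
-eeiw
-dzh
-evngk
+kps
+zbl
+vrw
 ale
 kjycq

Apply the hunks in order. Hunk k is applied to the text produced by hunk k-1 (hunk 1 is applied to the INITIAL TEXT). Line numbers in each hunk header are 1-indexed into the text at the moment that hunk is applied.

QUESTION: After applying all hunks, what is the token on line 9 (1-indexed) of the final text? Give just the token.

Answer: vrw

Derivation:
Hunk 1: at line 4 remove [wcpll,yxs] add [ltjqo,apqtz,eeiw] -> 13 lines: tqdkb vcqbs gwpk cgko ltjqo apqtz eeiw dzh ujos fbd kjycq smtgc ket
Hunk 2: at line 7 remove [ujos,fbd] add [evngk,ale] -> 13 lines: tqdkb vcqbs gwpk cgko ltjqo apqtz eeiw dzh evngk ale kjycq smtgc ket
Hunk 3: at line 5 remove [eeiw,dzh,evngk] add [kps,zbl,vrw] -> 13 lines: tqdkb vcqbs gwpk cgko ltjqo apqtz kps zbl vrw ale kjycq smtgc ket
Final line 9: vrw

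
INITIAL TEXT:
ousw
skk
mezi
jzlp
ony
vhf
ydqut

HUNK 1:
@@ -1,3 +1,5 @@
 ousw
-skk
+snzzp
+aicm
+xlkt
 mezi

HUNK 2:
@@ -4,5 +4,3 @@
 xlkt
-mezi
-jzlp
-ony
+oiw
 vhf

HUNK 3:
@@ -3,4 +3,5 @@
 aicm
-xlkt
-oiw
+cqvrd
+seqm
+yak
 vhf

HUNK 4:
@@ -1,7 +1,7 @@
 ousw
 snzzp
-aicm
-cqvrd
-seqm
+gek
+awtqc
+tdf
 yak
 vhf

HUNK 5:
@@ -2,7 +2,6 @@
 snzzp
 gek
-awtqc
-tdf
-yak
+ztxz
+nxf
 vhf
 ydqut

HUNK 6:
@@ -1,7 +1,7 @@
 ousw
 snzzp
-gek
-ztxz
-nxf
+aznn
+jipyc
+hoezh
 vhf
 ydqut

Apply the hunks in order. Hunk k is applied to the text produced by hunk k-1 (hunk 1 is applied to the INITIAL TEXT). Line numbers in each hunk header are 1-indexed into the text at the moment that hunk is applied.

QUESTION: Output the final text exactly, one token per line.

Hunk 1: at line 1 remove [skk] add [snzzp,aicm,xlkt] -> 9 lines: ousw snzzp aicm xlkt mezi jzlp ony vhf ydqut
Hunk 2: at line 4 remove [mezi,jzlp,ony] add [oiw] -> 7 lines: ousw snzzp aicm xlkt oiw vhf ydqut
Hunk 3: at line 3 remove [xlkt,oiw] add [cqvrd,seqm,yak] -> 8 lines: ousw snzzp aicm cqvrd seqm yak vhf ydqut
Hunk 4: at line 1 remove [aicm,cqvrd,seqm] add [gek,awtqc,tdf] -> 8 lines: ousw snzzp gek awtqc tdf yak vhf ydqut
Hunk 5: at line 2 remove [awtqc,tdf,yak] add [ztxz,nxf] -> 7 lines: ousw snzzp gek ztxz nxf vhf ydqut
Hunk 6: at line 1 remove [gek,ztxz,nxf] add [aznn,jipyc,hoezh] -> 7 lines: ousw snzzp aznn jipyc hoezh vhf ydqut

Answer: ousw
snzzp
aznn
jipyc
hoezh
vhf
ydqut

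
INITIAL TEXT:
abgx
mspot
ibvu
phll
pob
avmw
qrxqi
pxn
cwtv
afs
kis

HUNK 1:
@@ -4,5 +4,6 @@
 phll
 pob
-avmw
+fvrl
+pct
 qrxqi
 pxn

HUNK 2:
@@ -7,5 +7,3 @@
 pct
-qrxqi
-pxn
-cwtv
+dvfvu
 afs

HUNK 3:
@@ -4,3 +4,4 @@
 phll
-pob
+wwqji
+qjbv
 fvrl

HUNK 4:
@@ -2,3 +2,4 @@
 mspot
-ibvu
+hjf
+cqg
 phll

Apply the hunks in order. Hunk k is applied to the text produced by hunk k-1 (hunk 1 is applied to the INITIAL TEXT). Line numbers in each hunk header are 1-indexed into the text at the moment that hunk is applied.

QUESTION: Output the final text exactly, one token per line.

Answer: abgx
mspot
hjf
cqg
phll
wwqji
qjbv
fvrl
pct
dvfvu
afs
kis

Derivation:
Hunk 1: at line 4 remove [avmw] add [fvrl,pct] -> 12 lines: abgx mspot ibvu phll pob fvrl pct qrxqi pxn cwtv afs kis
Hunk 2: at line 7 remove [qrxqi,pxn,cwtv] add [dvfvu] -> 10 lines: abgx mspot ibvu phll pob fvrl pct dvfvu afs kis
Hunk 3: at line 4 remove [pob] add [wwqji,qjbv] -> 11 lines: abgx mspot ibvu phll wwqji qjbv fvrl pct dvfvu afs kis
Hunk 4: at line 2 remove [ibvu] add [hjf,cqg] -> 12 lines: abgx mspot hjf cqg phll wwqji qjbv fvrl pct dvfvu afs kis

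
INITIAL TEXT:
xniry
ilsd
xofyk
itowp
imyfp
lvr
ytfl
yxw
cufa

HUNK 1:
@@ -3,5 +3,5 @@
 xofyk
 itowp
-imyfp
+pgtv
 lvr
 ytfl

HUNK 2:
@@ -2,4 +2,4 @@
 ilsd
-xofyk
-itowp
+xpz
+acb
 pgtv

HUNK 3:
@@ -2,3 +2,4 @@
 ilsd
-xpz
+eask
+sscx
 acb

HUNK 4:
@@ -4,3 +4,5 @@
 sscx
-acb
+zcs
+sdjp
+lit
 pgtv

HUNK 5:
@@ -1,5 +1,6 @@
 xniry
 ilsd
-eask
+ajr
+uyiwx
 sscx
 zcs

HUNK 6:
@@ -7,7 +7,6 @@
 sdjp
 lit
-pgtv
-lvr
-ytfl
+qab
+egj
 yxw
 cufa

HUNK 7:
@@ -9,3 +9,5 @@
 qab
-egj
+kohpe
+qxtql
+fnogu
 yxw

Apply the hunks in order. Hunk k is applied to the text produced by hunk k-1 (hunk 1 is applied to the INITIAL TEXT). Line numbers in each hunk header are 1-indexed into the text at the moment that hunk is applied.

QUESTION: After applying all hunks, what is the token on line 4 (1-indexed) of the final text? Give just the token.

Hunk 1: at line 3 remove [imyfp] add [pgtv] -> 9 lines: xniry ilsd xofyk itowp pgtv lvr ytfl yxw cufa
Hunk 2: at line 2 remove [xofyk,itowp] add [xpz,acb] -> 9 lines: xniry ilsd xpz acb pgtv lvr ytfl yxw cufa
Hunk 3: at line 2 remove [xpz] add [eask,sscx] -> 10 lines: xniry ilsd eask sscx acb pgtv lvr ytfl yxw cufa
Hunk 4: at line 4 remove [acb] add [zcs,sdjp,lit] -> 12 lines: xniry ilsd eask sscx zcs sdjp lit pgtv lvr ytfl yxw cufa
Hunk 5: at line 1 remove [eask] add [ajr,uyiwx] -> 13 lines: xniry ilsd ajr uyiwx sscx zcs sdjp lit pgtv lvr ytfl yxw cufa
Hunk 6: at line 7 remove [pgtv,lvr,ytfl] add [qab,egj] -> 12 lines: xniry ilsd ajr uyiwx sscx zcs sdjp lit qab egj yxw cufa
Hunk 7: at line 9 remove [egj] add [kohpe,qxtql,fnogu] -> 14 lines: xniry ilsd ajr uyiwx sscx zcs sdjp lit qab kohpe qxtql fnogu yxw cufa
Final line 4: uyiwx

Answer: uyiwx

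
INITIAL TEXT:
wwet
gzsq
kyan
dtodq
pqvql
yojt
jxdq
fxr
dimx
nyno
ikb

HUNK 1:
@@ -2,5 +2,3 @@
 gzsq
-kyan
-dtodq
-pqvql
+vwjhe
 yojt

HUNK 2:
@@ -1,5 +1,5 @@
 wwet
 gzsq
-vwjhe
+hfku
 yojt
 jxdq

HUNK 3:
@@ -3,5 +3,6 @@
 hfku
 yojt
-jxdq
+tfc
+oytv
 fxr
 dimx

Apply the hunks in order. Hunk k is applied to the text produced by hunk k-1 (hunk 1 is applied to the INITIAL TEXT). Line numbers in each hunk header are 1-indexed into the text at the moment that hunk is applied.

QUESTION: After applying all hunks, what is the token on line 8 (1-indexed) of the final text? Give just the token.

Hunk 1: at line 2 remove [kyan,dtodq,pqvql] add [vwjhe] -> 9 lines: wwet gzsq vwjhe yojt jxdq fxr dimx nyno ikb
Hunk 2: at line 1 remove [vwjhe] add [hfku] -> 9 lines: wwet gzsq hfku yojt jxdq fxr dimx nyno ikb
Hunk 3: at line 3 remove [jxdq] add [tfc,oytv] -> 10 lines: wwet gzsq hfku yojt tfc oytv fxr dimx nyno ikb
Final line 8: dimx

Answer: dimx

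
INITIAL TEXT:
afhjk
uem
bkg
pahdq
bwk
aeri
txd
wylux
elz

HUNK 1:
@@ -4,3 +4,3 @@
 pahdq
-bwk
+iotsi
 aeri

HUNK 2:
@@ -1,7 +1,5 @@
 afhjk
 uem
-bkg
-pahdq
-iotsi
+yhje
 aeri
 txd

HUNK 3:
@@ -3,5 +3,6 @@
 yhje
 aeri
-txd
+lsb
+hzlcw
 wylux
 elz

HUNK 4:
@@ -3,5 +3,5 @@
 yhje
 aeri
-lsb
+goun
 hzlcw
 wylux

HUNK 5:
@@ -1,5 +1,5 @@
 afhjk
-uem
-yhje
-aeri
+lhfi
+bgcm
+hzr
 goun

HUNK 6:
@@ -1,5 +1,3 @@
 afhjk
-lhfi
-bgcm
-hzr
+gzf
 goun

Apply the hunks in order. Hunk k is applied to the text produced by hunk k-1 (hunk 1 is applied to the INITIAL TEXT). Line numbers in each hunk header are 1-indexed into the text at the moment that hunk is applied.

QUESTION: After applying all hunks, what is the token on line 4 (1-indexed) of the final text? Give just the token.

Answer: hzlcw

Derivation:
Hunk 1: at line 4 remove [bwk] add [iotsi] -> 9 lines: afhjk uem bkg pahdq iotsi aeri txd wylux elz
Hunk 2: at line 1 remove [bkg,pahdq,iotsi] add [yhje] -> 7 lines: afhjk uem yhje aeri txd wylux elz
Hunk 3: at line 3 remove [txd] add [lsb,hzlcw] -> 8 lines: afhjk uem yhje aeri lsb hzlcw wylux elz
Hunk 4: at line 3 remove [lsb] add [goun] -> 8 lines: afhjk uem yhje aeri goun hzlcw wylux elz
Hunk 5: at line 1 remove [uem,yhje,aeri] add [lhfi,bgcm,hzr] -> 8 lines: afhjk lhfi bgcm hzr goun hzlcw wylux elz
Hunk 6: at line 1 remove [lhfi,bgcm,hzr] add [gzf] -> 6 lines: afhjk gzf goun hzlcw wylux elz
Final line 4: hzlcw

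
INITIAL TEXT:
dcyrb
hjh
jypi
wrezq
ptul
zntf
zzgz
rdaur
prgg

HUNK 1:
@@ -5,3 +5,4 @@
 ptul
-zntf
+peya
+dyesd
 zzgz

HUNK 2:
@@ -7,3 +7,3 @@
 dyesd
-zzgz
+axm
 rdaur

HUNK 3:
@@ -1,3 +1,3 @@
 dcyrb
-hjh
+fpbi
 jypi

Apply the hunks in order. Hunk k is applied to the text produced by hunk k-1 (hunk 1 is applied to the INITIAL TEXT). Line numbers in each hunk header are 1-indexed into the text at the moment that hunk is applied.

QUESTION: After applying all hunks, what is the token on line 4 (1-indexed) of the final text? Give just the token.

Answer: wrezq

Derivation:
Hunk 1: at line 5 remove [zntf] add [peya,dyesd] -> 10 lines: dcyrb hjh jypi wrezq ptul peya dyesd zzgz rdaur prgg
Hunk 2: at line 7 remove [zzgz] add [axm] -> 10 lines: dcyrb hjh jypi wrezq ptul peya dyesd axm rdaur prgg
Hunk 3: at line 1 remove [hjh] add [fpbi] -> 10 lines: dcyrb fpbi jypi wrezq ptul peya dyesd axm rdaur prgg
Final line 4: wrezq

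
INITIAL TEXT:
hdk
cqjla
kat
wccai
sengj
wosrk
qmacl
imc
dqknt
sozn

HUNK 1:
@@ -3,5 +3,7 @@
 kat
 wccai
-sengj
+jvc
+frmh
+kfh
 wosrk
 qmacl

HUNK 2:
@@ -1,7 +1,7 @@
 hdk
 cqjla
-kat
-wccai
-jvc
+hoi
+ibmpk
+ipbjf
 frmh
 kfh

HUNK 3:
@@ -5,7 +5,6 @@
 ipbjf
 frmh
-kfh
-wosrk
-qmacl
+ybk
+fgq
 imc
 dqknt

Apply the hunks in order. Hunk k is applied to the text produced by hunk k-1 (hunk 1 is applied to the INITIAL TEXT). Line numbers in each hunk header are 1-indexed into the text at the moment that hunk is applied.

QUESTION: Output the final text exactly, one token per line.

Hunk 1: at line 3 remove [sengj] add [jvc,frmh,kfh] -> 12 lines: hdk cqjla kat wccai jvc frmh kfh wosrk qmacl imc dqknt sozn
Hunk 2: at line 1 remove [kat,wccai,jvc] add [hoi,ibmpk,ipbjf] -> 12 lines: hdk cqjla hoi ibmpk ipbjf frmh kfh wosrk qmacl imc dqknt sozn
Hunk 3: at line 5 remove [kfh,wosrk,qmacl] add [ybk,fgq] -> 11 lines: hdk cqjla hoi ibmpk ipbjf frmh ybk fgq imc dqknt sozn

Answer: hdk
cqjla
hoi
ibmpk
ipbjf
frmh
ybk
fgq
imc
dqknt
sozn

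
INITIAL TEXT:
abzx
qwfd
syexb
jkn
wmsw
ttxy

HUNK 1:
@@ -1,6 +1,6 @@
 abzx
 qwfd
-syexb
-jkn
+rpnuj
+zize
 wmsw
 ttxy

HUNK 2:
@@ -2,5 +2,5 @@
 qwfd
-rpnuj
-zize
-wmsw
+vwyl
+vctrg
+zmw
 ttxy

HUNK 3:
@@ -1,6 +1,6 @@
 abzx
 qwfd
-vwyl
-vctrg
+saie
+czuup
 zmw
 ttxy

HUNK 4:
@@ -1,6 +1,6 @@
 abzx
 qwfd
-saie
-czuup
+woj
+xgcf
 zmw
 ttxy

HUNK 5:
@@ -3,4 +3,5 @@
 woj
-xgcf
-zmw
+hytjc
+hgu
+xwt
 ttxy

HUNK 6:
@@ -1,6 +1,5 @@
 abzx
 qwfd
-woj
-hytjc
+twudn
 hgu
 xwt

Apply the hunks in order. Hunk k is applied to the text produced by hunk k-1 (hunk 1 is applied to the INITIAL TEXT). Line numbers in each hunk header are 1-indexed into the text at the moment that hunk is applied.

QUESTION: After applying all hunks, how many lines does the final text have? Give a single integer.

Answer: 6

Derivation:
Hunk 1: at line 1 remove [syexb,jkn] add [rpnuj,zize] -> 6 lines: abzx qwfd rpnuj zize wmsw ttxy
Hunk 2: at line 2 remove [rpnuj,zize,wmsw] add [vwyl,vctrg,zmw] -> 6 lines: abzx qwfd vwyl vctrg zmw ttxy
Hunk 3: at line 1 remove [vwyl,vctrg] add [saie,czuup] -> 6 lines: abzx qwfd saie czuup zmw ttxy
Hunk 4: at line 1 remove [saie,czuup] add [woj,xgcf] -> 6 lines: abzx qwfd woj xgcf zmw ttxy
Hunk 5: at line 3 remove [xgcf,zmw] add [hytjc,hgu,xwt] -> 7 lines: abzx qwfd woj hytjc hgu xwt ttxy
Hunk 6: at line 1 remove [woj,hytjc] add [twudn] -> 6 lines: abzx qwfd twudn hgu xwt ttxy
Final line count: 6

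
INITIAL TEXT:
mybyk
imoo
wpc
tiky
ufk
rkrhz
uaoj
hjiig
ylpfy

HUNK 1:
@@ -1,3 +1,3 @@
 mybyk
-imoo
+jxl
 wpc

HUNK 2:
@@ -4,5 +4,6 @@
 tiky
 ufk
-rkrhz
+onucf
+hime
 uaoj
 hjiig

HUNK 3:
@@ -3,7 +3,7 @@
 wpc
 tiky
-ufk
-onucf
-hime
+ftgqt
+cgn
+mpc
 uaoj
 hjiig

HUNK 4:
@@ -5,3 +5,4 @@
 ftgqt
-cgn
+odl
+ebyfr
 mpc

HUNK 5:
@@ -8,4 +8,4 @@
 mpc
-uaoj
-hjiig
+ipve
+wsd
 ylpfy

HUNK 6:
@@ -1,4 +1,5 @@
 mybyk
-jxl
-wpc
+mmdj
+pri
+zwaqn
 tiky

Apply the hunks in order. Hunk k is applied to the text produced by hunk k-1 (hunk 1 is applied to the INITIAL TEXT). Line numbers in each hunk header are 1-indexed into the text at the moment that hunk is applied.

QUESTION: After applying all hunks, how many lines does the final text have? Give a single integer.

Hunk 1: at line 1 remove [imoo] add [jxl] -> 9 lines: mybyk jxl wpc tiky ufk rkrhz uaoj hjiig ylpfy
Hunk 2: at line 4 remove [rkrhz] add [onucf,hime] -> 10 lines: mybyk jxl wpc tiky ufk onucf hime uaoj hjiig ylpfy
Hunk 3: at line 3 remove [ufk,onucf,hime] add [ftgqt,cgn,mpc] -> 10 lines: mybyk jxl wpc tiky ftgqt cgn mpc uaoj hjiig ylpfy
Hunk 4: at line 5 remove [cgn] add [odl,ebyfr] -> 11 lines: mybyk jxl wpc tiky ftgqt odl ebyfr mpc uaoj hjiig ylpfy
Hunk 5: at line 8 remove [uaoj,hjiig] add [ipve,wsd] -> 11 lines: mybyk jxl wpc tiky ftgqt odl ebyfr mpc ipve wsd ylpfy
Hunk 6: at line 1 remove [jxl,wpc] add [mmdj,pri,zwaqn] -> 12 lines: mybyk mmdj pri zwaqn tiky ftgqt odl ebyfr mpc ipve wsd ylpfy
Final line count: 12

Answer: 12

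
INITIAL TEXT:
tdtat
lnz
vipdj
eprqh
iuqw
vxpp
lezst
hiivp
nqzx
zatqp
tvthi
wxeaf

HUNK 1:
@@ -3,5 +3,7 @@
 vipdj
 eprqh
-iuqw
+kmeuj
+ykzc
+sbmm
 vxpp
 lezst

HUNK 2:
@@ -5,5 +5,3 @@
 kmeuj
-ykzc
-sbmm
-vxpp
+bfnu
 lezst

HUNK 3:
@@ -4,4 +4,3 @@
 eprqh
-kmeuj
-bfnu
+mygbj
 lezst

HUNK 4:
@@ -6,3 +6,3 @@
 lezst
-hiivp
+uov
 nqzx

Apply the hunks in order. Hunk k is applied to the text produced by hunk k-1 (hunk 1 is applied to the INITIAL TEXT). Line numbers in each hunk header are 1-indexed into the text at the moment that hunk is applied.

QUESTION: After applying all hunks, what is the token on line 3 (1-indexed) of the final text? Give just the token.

Answer: vipdj

Derivation:
Hunk 1: at line 3 remove [iuqw] add [kmeuj,ykzc,sbmm] -> 14 lines: tdtat lnz vipdj eprqh kmeuj ykzc sbmm vxpp lezst hiivp nqzx zatqp tvthi wxeaf
Hunk 2: at line 5 remove [ykzc,sbmm,vxpp] add [bfnu] -> 12 lines: tdtat lnz vipdj eprqh kmeuj bfnu lezst hiivp nqzx zatqp tvthi wxeaf
Hunk 3: at line 4 remove [kmeuj,bfnu] add [mygbj] -> 11 lines: tdtat lnz vipdj eprqh mygbj lezst hiivp nqzx zatqp tvthi wxeaf
Hunk 4: at line 6 remove [hiivp] add [uov] -> 11 lines: tdtat lnz vipdj eprqh mygbj lezst uov nqzx zatqp tvthi wxeaf
Final line 3: vipdj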